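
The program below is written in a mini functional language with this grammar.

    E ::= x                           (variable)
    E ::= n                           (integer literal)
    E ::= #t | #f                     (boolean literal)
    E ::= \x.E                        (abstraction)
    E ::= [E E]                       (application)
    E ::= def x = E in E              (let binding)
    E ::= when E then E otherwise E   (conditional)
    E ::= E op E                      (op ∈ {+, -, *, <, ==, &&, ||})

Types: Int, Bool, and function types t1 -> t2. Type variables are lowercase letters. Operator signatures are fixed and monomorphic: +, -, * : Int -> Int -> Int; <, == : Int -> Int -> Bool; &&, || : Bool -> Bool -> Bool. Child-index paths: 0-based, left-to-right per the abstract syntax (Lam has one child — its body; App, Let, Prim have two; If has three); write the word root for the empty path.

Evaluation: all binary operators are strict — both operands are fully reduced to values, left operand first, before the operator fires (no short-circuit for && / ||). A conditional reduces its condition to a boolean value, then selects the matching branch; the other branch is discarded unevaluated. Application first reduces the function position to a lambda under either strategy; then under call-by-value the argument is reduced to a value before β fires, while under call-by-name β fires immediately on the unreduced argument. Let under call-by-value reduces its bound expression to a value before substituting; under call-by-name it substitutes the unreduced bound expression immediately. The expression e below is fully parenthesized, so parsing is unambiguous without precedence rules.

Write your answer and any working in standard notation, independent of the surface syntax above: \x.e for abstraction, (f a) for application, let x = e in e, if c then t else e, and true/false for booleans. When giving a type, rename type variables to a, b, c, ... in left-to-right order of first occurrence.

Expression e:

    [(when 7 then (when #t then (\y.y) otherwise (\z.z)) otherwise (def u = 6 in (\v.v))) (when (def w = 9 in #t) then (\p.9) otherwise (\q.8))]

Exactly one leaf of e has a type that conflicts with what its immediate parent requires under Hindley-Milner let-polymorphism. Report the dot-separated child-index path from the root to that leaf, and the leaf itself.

Answer: 0.0 : 7

Derivation:
  unify Int ~ Bool
  FAIL: mismatch Int ~ Bool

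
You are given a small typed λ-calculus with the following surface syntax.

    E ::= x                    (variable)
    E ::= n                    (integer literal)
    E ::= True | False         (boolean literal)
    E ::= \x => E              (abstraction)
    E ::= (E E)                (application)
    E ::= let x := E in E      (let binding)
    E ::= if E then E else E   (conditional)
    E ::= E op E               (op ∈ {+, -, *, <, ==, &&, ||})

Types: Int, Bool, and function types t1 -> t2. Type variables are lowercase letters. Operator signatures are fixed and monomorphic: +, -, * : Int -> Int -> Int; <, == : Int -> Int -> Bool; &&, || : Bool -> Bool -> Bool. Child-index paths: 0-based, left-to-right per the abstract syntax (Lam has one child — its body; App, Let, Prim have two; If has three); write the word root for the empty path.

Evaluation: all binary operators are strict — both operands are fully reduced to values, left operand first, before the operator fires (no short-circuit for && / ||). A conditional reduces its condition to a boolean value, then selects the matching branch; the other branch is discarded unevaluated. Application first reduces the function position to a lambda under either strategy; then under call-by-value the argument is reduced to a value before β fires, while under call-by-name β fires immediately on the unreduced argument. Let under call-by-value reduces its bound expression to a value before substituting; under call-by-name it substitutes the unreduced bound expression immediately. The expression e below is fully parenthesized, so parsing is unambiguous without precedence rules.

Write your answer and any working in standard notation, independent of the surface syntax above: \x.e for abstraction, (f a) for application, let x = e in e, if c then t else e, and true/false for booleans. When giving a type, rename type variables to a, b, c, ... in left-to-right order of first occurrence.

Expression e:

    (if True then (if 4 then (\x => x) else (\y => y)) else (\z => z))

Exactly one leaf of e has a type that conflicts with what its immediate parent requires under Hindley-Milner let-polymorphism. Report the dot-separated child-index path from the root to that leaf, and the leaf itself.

Answer: 1.0 : 4

Trace:
  unify Bool ~ Bool
  unify Int ~ Bool
  FAIL: mismatch Int ~ Bool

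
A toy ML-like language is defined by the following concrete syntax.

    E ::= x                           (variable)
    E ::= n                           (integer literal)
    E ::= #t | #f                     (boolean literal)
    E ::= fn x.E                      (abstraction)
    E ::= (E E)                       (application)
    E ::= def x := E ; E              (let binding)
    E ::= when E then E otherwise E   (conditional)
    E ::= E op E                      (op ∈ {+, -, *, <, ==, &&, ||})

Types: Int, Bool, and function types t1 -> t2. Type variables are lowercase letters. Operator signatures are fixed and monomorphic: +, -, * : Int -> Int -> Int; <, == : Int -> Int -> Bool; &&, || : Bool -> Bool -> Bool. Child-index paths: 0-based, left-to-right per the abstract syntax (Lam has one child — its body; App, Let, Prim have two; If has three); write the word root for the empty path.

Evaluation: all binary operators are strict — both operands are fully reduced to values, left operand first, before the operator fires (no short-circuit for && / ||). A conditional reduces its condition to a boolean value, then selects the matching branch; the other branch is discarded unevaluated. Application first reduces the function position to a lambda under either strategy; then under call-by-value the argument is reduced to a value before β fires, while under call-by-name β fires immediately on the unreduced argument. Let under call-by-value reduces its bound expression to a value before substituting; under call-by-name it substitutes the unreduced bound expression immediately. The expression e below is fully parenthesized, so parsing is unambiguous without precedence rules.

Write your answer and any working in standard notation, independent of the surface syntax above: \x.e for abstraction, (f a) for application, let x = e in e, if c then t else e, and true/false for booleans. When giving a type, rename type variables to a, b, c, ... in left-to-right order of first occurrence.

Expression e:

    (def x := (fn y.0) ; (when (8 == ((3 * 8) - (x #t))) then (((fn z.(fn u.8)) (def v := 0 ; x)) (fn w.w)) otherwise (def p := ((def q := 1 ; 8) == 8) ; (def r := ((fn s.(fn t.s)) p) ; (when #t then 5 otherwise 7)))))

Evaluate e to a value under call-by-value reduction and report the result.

Answer: 5

Working:
step 0: (let x = (\y.0) in (if (8 == ((3 * 8) - (x true))) then (((\z.(\u.8)) (let v = 0 in x)) (\w.w)) else (let p = ((let q = 1 in 8) == 8) in (let r = ((\s.(\t.s)) p) in (if true then 5 else 7)))))
step 1: [let@root] (if (8 == ((3 * 8) - ((\y.0) true))) then (((\z.(\u.8)) (let v = 0 in (\y.0))) (\w.w)) else (let p = ((let q = 1 in 8) == 8) in (let r = ((\s.(\t.s)) p) in (if true then 5 else 7))))
step 2: [delta@0.1.0] (if (8 == (24 - ((\y.0) true))) then (((\z.(\u.8)) (let v = 0 in (\y.0))) (\w.w)) else (let p = ((let q = 1 in 8) == 8) in (let r = ((\s.(\t.s)) p) in (if true then 5 else 7))))
step 3: [beta@0.1.1] (if (8 == (24 - 0)) then (((\z.(\u.8)) (let v = 0 in (\y.0))) (\w.w)) else (let p = ((let q = 1 in 8) == 8) in (let r = ((\s.(\t.s)) p) in (if true then 5 else 7))))
step 4: [delta@0.1] (if (8 == 24) then (((\z.(\u.8)) (let v = 0 in (\y.0))) (\w.w)) else (let p = ((let q = 1 in 8) == 8) in (let r = ((\s.(\t.s)) p) in (if true then 5 else 7))))
step 5: [delta@0] (if false then (((\z.(\u.8)) (let v = 0 in (\y.0))) (\w.w)) else (let p = ((let q = 1 in 8) == 8) in (let r = ((\s.(\t.s)) p) in (if true then 5 else 7))))
step 6: [if@root] (let p = ((let q = 1 in 8) == 8) in (let r = ((\s.(\t.s)) p) in (if true then 5 else 7)))
step 7: [let@0.0] (let p = (8 == 8) in (let r = ((\s.(\t.s)) p) in (if true then 5 else 7)))
step 8: [delta@0] (let p = true in (let r = ((\s.(\t.s)) p) in (if true then 5 else 7)))
step 9: [let@root] (let r = ((\s.(\t.s)) true) in (if true then 5 else 7))
step 10: [beta@0] (let r = (\t.true) in (if true then 5 else 7))
step 11: [let@root] (if true then 5 else 7)
step 12: [if@root] 5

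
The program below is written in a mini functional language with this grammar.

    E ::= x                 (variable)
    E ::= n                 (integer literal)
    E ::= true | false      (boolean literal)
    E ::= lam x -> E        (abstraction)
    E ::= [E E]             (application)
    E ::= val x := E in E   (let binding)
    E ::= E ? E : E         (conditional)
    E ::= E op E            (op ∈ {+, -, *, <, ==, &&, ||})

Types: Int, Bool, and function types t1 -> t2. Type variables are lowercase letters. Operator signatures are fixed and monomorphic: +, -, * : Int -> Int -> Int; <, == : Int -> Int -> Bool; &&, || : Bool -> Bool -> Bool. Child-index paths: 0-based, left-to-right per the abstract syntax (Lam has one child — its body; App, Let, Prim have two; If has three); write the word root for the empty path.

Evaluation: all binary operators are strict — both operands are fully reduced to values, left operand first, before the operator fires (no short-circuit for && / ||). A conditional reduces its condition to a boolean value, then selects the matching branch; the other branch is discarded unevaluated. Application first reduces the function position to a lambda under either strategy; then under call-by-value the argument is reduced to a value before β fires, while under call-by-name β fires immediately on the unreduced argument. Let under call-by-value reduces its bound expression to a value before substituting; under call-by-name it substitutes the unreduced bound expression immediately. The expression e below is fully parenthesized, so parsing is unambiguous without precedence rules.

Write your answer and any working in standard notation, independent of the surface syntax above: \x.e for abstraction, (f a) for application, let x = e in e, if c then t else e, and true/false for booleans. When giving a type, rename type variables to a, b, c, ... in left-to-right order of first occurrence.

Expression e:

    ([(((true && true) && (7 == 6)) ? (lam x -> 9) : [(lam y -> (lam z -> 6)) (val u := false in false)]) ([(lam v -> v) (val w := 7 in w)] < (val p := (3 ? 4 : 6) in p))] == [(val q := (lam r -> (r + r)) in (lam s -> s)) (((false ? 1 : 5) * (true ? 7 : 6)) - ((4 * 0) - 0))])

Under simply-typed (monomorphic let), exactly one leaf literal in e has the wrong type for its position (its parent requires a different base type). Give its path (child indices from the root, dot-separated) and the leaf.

Answer: 0.1.1.0.0 : 3

Working:
  unify Bool ~ Bool
  unify Bool ~ Bool
  unify Bool ~ Bool
  unify Int ~ Int
  unify Int ~ Int
  unify Bool ~ Bool
  unify Bool ~ Bool
\x._ : a -> Int
\z._ : c -> Int
\y._ : b -> c -> Int
let u : Bool
  unify b -> c -> Int ~ Bool -> d
  unify b ~ Bool
  unify c -> Int ~ d
_ _ : c -> Int
  unify a -> Int ~ c -> Int
  unify a ~ c
  unify Int ~ Int
v : e
\v._ : e -> e
let w : Int
w : Int
  unify e -> e ~ Int -> f
  unify e ~ Int
  unify Int ~ f
_ _ : Int
  unify Int ~ Int
  unify Int ~ Bool
  FAIL: mismatch Int ~ Bool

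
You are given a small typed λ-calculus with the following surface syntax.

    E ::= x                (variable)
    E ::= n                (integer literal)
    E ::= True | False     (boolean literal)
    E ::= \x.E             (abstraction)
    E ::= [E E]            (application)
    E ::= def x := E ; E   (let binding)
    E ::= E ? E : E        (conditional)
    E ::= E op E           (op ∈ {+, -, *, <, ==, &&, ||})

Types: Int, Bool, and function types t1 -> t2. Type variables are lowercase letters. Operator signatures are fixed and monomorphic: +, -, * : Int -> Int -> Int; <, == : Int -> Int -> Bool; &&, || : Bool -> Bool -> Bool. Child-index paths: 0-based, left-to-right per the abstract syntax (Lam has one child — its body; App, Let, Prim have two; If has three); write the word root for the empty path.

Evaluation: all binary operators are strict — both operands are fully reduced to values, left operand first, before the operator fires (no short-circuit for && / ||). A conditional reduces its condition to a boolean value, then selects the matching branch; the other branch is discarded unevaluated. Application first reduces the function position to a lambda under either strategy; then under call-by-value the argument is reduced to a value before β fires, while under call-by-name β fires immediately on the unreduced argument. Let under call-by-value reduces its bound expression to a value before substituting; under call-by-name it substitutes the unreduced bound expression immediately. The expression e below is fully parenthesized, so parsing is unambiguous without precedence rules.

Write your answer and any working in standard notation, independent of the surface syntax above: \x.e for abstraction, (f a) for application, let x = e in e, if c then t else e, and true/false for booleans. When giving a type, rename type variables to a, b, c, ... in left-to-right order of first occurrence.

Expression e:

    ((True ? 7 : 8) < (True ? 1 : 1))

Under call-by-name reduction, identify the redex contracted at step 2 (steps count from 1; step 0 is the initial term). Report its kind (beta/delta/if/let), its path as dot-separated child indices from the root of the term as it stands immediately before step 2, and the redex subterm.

Working:
step 0: ((if true then 7 else 8) < (if true then 1 else 1))
step 1: [if@0] (7 < (if true then 1 else 1))
step 2: [if@1] (7 < 1)

Answer: if at 1 : (if true then 1 else 1)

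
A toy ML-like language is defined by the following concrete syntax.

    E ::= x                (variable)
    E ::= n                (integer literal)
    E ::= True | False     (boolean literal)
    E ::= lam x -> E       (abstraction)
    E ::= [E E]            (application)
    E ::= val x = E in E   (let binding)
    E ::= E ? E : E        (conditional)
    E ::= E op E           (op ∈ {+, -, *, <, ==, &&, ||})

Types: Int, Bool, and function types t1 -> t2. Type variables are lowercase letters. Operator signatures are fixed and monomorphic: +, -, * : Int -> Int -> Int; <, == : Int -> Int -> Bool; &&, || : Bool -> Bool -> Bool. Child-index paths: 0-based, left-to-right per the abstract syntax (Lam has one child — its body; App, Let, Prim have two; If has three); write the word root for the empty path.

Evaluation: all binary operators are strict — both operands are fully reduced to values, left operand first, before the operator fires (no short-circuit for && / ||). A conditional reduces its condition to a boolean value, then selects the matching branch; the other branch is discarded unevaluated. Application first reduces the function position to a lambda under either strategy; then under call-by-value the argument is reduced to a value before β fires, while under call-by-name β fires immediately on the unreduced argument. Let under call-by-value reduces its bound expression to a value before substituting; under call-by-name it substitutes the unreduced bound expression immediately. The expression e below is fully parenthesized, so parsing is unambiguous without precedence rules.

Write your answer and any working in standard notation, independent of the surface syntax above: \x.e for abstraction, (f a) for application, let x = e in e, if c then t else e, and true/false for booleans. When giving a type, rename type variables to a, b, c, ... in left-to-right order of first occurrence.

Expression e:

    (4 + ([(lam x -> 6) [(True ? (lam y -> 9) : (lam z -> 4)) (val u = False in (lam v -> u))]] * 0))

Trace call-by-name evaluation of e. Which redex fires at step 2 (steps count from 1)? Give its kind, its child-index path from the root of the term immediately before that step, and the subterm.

Answer: delta at 1 : (6 * 0)

Working:
step 0: (4 + (((\x.6) ((if true then (\y.9) else (\z.4)) (let u = false in (\v.u)))) * 0))
step 1: [beta@1.0] (4 + (6 * 0))
step 2: [delta@1] (4 + 0)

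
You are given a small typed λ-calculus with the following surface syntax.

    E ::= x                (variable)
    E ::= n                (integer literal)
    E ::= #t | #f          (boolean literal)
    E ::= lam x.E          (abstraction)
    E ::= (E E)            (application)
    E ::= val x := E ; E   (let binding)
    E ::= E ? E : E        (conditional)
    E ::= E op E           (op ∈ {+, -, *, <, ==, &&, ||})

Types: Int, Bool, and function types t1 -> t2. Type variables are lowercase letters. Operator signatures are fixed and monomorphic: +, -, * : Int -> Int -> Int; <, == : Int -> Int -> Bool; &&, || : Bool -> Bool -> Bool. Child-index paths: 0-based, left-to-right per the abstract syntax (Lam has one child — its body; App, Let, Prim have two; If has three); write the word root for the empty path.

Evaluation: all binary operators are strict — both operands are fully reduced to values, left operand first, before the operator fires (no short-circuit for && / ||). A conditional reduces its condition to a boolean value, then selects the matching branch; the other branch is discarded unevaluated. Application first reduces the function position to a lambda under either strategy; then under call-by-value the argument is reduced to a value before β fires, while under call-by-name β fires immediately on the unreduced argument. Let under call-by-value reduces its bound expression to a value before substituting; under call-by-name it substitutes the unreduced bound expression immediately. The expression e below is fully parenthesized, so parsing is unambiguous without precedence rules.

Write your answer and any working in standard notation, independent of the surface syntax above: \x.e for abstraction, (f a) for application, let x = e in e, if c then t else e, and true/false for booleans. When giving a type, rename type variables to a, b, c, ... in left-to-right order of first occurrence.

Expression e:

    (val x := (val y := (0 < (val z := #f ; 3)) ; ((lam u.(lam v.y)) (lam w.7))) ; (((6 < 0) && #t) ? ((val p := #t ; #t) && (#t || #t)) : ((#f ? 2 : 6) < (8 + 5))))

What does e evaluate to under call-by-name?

Answer: true

Trace:
step 0: (let x = (let y = (0 < (let z = false in 3)) in ((\u.(\v.y)) (\w.7))) in (if ((6 < 0) && true) then ((let p = true in true) && (true || true)) else ((if false then 2 else 6) < (8 + 5))))
step 1: [let@root] (if ((6 < 0) && true) then ((let p = true in true) && (true || true)) else ((if false then 2 else 6) < (8 + 5)))
step 2: [delta@0.0] (if (false && true) then ((let p = true in true) && (true || true)) else ((if false then 2 else 6) < (8 + 5)))
step 3: [delta@0] (if false then ((let p = true in true) && (true || true)) else ((if false then 2 else 6) < (8 + 5)))
step 4: [if@root] ((if false then 2 else 6) < (8 + 5))
step 5: [if@0] (6 < (8 + 5))
step 6: [delta@1] (6 < 13)
step 7: [delta@root] true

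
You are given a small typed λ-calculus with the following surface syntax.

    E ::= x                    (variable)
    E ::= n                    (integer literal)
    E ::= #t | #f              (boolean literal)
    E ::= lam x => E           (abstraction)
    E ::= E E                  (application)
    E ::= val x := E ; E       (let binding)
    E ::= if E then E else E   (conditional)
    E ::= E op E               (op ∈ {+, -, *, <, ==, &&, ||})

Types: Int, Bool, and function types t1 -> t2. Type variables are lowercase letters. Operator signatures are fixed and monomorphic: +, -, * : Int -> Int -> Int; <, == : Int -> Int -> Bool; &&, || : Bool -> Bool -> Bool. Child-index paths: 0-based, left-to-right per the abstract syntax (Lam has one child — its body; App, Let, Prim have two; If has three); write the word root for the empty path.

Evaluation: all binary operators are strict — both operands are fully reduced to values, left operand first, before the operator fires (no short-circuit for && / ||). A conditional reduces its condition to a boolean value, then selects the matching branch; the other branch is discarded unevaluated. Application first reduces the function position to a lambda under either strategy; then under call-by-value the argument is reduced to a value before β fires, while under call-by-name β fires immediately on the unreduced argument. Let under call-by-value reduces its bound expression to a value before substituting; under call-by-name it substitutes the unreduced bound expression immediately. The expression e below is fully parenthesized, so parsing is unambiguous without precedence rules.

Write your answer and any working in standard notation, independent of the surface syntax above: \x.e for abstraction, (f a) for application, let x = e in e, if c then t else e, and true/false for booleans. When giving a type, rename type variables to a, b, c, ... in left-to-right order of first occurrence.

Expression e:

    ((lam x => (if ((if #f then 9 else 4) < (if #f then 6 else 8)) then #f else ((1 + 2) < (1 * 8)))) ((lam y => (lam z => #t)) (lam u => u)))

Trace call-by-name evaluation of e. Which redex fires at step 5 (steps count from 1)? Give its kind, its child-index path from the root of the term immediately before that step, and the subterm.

Answer: if at root : (if true then false else ((1 + 2) < (1 * 8)))

Trace:
step 0: ((\x.(if ((if false then 9 else 4) < (if false then 6 else 8)) then false else ((1 + 2) < (1 * 8)))) ((\y.(\z.true)) (\u.u)))
step 1: [beta@root] (if ((if false then 9 else 4) < (if false then 6 else 8)) then false else ((1 + 2) < (1 * 8)))
step 2: [if@0.0] (if (4 < (if false then 6 else 8)) then false else ((1 + 2) < (1 * 8)))
step 3: [if@0.1] (if (4 < 8) then false else ((1 + 2) < (1 * 8)))
step 4: [delta@0] (if true then false else ((1 + 2) < (1 * 8)))
step 5: [if@root] false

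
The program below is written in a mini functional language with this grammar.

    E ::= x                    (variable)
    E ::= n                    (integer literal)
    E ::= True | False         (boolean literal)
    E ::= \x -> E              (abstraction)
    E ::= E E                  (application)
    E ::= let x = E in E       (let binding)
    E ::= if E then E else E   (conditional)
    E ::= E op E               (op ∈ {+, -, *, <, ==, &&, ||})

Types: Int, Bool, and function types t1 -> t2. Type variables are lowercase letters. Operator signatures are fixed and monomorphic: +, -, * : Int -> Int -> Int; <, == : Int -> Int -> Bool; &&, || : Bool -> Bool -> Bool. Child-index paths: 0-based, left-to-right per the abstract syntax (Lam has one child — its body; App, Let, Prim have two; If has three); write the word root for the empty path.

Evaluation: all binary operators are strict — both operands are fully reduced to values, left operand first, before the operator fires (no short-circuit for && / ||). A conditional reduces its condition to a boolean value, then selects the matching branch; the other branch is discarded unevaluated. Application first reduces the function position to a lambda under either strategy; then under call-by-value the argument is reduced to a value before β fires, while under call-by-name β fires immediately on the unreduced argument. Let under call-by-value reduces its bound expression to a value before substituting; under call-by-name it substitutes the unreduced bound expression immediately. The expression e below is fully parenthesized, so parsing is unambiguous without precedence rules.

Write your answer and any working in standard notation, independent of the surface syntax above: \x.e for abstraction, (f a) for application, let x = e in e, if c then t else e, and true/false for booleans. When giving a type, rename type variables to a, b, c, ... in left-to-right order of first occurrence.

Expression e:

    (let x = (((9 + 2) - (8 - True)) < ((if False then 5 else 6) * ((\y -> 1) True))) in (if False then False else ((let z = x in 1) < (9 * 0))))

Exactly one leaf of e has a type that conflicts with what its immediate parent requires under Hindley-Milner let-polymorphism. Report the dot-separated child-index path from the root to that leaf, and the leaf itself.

Working:
  unify Int ~ Int
  unify Int ~ Int
  unify Int ~ Int
  unify Int ~ Int
  unify Bool ~ Int
  FAIL: mismatch Bool ~ Int

Answer: 0.0.1.1 : true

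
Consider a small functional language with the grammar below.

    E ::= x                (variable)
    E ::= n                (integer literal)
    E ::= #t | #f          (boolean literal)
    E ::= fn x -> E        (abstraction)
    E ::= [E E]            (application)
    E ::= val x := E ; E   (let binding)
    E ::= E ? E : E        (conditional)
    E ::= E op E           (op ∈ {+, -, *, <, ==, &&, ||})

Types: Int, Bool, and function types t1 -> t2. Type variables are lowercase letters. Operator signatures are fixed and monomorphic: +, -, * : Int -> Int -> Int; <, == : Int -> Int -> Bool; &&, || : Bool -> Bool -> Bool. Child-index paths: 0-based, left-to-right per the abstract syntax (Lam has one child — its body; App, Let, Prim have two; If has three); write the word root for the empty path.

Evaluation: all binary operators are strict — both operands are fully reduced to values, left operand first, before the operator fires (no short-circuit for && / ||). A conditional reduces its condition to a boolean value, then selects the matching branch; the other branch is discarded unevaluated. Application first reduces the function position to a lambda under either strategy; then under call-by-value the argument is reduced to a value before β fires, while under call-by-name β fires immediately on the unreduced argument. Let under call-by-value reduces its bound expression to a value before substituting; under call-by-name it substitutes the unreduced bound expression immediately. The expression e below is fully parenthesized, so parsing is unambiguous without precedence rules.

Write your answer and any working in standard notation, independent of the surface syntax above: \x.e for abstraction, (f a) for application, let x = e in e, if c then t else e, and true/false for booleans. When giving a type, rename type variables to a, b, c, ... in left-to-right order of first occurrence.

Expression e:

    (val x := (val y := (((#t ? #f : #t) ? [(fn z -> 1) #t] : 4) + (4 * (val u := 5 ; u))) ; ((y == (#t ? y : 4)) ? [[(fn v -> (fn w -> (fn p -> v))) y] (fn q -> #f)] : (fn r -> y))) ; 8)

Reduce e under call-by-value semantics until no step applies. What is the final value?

Trace:
step 0: (let x = (let y = ((if (if true then false else true) then ((\z.1) true) else 4) + (4 * (let u = 5 in u))) in (if (y == (if true then y else 4)) then (((\v.(\w.(\p.v))) y) (\q.false)) else (\r.y))) in 8)
step 1: [if@0.0.0.0] (let x = (let y = ((if false then ((\z.1) true) else 4) + (4 * (let u = 5 in u))) in (if (y == (if true then y else 4)) then (((\v.(\w.(\p.v))) y) (\q.false)) else (\r.y))) in 8)
step 2: [if@0.0.0] (let x = (let y = (4 + (4 * (let u = 5 in u))) in (if (y == (if true then y else 4)) then (((\v.(\w.(\p.v))) y) (\q.false)) else (\r.y))) in 8)
step 3: [let@0.0.1.1] (let x = (let y = (4 + (4 * 5)) in (if (y == (if true then y else 4)) then (((\v.(\w.(\p.v))) y) (\q.false)) else (\r.y))) in 8)
step 4: [delta@0.0.1] (let x = (let y = (4 + 20) in (if (y == (if true then y else 4)) then (((\v.(\w.(\p.v))) y) (\q.false)) else (\r.y))) in 8)
step 5: [delta@0.0] (let x = (let y = 24 in (if (y == (if true then y else 4)) then (((\v.(\w.(\p.v))) y) (\q.false)) else (\r.y))) in 8)
step 6: [let@0] (let x = (if (24 == (if true then 24 else 4)) then (((\v.(\w.(\p.v))) 24) (\q.false)) else (\r.24)) in 8)
step 7: [if@0.0.1] (let x = (if (24 == 24) then (((\v.(\w.(\p.v))) 24) (\q.false)) else (\r.24)) in 8)
step 8: [delta@0.0] (let x = (if true then (((\v.(\w.(\p.v))) 24) (\q.false)) else (\r.24)) in 8)
step 9: [if@0] (let x = (((\v.(\w.(\p.v))) 24) (\q.false)) in 8)
step 10: [beta@0.0] (let x = ((\w.(\p.24)) (\q.false)) in 8)
step 11: [beta@0] (let x = (\p.24) in 8)
step 12: [let@root] 8

Answer: 8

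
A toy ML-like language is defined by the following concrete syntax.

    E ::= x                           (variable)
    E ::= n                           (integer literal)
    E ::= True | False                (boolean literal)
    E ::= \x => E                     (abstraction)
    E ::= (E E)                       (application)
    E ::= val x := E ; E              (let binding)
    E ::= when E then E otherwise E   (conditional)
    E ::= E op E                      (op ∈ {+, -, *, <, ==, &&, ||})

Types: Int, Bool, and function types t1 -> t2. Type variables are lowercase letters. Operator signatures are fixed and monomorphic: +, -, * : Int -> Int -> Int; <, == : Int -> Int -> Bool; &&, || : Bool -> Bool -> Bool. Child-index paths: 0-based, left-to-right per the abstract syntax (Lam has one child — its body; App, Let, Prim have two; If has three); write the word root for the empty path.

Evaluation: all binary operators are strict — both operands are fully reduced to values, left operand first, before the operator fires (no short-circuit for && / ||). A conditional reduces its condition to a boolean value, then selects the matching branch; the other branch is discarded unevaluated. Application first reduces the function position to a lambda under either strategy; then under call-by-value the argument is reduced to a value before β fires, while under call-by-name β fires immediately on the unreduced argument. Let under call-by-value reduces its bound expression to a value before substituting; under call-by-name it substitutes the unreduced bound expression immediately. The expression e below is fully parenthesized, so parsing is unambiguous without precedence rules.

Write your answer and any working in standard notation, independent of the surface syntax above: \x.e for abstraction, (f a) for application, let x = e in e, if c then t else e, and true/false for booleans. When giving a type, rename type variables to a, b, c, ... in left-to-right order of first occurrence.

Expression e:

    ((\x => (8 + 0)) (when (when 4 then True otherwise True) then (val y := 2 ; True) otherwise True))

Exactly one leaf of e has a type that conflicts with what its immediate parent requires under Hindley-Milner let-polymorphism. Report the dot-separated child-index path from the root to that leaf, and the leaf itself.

Trace:
  unify Int ~ Int
  unify Int ~ Int
\x._ : a -> Int
  unify Int ~ Bool
  FAIL: mismatch Int ~ Bool

Answer: 1.0.0 : 4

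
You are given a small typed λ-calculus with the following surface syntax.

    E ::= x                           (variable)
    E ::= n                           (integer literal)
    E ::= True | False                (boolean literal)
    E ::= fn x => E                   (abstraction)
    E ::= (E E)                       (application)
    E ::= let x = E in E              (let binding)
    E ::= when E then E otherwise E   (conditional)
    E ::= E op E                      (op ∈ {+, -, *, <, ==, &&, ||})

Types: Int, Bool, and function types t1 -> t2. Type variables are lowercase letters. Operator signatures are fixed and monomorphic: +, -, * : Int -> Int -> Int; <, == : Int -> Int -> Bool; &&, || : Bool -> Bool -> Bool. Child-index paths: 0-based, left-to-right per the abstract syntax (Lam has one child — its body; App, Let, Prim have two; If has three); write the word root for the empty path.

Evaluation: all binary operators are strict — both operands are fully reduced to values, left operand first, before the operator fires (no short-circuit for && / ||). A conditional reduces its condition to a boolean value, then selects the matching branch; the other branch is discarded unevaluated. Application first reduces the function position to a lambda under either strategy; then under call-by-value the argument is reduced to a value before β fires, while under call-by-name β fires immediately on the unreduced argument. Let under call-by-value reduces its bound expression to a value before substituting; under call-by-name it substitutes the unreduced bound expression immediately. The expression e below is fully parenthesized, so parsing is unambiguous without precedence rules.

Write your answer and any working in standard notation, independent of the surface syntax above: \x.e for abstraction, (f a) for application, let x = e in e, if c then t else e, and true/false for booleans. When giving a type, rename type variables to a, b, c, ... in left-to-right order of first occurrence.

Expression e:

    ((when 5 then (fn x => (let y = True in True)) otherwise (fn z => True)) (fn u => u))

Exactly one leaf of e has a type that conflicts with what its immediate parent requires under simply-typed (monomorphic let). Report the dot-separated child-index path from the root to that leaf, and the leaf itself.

Answer: 0.0 : 5

Working:
  unify Int ~ Bool
  FAIL: mismatch Int ~ Bool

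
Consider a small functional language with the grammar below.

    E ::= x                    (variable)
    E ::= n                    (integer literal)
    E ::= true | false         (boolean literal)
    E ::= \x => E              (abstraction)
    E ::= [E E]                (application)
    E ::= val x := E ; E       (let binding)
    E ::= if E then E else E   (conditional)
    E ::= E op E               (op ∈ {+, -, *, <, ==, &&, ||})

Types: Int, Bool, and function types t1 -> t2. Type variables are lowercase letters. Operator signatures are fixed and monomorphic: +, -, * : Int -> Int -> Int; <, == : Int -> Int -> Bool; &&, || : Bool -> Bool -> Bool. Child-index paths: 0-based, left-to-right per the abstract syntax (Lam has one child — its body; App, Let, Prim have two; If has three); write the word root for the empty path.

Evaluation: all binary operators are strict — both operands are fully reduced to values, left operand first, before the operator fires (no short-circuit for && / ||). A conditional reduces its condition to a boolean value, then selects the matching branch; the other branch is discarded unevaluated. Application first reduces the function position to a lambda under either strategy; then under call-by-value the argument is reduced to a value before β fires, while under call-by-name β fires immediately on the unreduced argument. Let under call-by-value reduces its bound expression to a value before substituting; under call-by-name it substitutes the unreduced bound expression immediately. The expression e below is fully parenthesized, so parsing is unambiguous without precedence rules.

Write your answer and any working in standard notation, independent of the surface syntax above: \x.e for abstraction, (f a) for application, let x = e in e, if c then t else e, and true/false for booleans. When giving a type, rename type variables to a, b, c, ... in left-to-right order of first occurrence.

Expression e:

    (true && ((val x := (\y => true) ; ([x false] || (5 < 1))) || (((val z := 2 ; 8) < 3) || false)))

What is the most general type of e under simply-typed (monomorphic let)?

Working:
  unify Bool ~ Bool
\y._ : a -> Bool
let x : a -> Bool
x : a -> Bool
  unify a -> Bool ~ Bool -> b
  unify a ~ Bool
  unify Bool ~ b
_ _ : Bool
  unify Bool ~ Bool
  unify Int ~ Int
  unify Int ~ Int
  unify Bool ~ Bool
  unify Bool ~ Bool
let z : Int
  unify Int ~ Int
  unify Int ~ Int
  unify Bool ~ Bool
  unify Bool ~ Bool
  unify Bool ~ Bool
  unify Bool ~ Bool

Answer: Bool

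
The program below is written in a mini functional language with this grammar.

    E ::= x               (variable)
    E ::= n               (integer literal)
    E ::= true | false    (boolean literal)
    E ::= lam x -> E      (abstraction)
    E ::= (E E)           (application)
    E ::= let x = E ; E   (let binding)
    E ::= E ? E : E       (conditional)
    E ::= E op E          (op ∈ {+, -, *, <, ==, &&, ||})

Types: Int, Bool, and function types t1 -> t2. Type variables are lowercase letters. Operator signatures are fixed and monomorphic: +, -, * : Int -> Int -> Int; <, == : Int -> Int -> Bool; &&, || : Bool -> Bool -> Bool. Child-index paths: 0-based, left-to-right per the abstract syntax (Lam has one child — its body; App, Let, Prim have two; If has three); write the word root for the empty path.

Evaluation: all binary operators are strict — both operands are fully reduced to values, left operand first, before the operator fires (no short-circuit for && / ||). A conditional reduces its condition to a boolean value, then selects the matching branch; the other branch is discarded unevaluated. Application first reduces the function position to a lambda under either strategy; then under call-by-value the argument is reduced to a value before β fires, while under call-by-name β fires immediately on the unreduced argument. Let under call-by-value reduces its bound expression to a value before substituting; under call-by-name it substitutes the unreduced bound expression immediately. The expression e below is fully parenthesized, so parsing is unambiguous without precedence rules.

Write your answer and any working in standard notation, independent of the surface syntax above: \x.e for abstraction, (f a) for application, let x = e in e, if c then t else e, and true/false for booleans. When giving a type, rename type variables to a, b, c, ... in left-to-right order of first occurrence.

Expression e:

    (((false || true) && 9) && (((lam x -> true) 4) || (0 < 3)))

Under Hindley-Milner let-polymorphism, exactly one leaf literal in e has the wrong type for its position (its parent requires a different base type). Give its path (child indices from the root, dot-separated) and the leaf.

Derivation:
  unify Bool ~ Bool
  unify Bool ~ Bool
  unify Bool ~ Bool
  unify Int ~ Bool
  FAIL: mismatch Int ~ Bool

Answer: 0.1 : 9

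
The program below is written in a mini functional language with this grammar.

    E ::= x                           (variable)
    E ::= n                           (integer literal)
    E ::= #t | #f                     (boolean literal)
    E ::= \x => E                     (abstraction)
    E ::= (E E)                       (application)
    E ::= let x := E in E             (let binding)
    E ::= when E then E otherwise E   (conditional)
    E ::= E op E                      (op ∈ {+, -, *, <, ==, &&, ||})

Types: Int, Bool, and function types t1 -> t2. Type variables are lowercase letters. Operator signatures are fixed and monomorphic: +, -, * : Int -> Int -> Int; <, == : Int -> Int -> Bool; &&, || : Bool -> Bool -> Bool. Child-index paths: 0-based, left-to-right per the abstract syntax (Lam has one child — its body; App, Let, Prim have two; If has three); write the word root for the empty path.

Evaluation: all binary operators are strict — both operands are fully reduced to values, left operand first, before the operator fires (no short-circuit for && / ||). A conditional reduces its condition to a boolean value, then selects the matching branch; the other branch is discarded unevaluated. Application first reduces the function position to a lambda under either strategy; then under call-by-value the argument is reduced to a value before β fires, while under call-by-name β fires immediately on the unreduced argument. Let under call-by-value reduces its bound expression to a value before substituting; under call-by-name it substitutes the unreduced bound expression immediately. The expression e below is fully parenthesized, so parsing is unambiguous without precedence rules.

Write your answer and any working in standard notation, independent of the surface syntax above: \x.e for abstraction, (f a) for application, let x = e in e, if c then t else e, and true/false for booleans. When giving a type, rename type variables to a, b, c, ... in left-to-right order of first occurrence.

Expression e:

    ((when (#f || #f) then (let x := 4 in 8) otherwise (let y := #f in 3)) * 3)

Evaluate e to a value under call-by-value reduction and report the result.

Answer: 9

Trace:
step 0: ((if (false || false) then (let x = 4 in 8) else (let y = false in 3)) * 3)
step 1: [delta@0.0] ((if false then (let x = 4 in 8) else (let y = false in 3)) * 3)
step 2: [if@0] ((let y = false in 3) * 3)
step 3: [let@0] (3 * 3)
step 4: [delta@root] 9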